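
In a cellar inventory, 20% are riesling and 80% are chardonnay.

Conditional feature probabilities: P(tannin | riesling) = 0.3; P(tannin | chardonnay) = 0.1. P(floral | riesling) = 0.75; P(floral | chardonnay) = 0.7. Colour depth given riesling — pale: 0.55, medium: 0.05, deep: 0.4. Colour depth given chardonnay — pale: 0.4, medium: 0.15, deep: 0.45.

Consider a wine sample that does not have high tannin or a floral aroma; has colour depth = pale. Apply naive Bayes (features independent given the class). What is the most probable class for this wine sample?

chardonnay

riesling: 0.2 × (1−0.3) × (1−0.75) × 0.55 = 0.01925
chardonnay: 0.8 × (1−0.1) × (1−0.7) × 0.4 = 0.0864
Highest score → chardonnay.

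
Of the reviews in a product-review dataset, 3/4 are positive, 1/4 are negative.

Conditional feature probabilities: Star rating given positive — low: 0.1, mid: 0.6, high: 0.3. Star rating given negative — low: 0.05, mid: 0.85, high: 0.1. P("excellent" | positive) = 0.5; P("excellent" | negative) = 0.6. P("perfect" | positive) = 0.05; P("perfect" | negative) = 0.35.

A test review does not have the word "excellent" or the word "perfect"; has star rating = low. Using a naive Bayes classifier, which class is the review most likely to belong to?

positive: 0.75 × 0.1 × (1−0.5) × (1−0.05) = 0.035625
negative: 0.25 × 0.05 × (1−0.6) × (1−0.35) = 0.00325
Highest score → positive.

positive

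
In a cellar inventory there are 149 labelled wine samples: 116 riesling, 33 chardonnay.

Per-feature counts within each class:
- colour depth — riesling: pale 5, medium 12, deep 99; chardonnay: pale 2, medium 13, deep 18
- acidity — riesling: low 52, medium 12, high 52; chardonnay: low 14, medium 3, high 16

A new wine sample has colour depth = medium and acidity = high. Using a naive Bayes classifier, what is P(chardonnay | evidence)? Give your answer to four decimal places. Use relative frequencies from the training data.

0.5395

riesling: (116/149) × (12/116) × (52/116) ≈ 0.0361028
chardonnay: (33/149) × (13/33) × (16/33) ≈ 0.0423022
P(chardonnay | x) = 0.0423022 / 0.078405 ≈ 0.5395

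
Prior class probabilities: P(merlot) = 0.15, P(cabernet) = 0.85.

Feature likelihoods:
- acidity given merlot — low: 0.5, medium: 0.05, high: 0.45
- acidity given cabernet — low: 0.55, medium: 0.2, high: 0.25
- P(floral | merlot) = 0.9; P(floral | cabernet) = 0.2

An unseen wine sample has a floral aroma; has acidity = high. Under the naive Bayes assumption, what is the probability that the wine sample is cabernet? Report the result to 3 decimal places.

merlot: 0.15 × 0.45 × 0.9 = 0.06075
cabernet: 0.85 × 0.25 × 0.2 = 0.0425
P(cabernet | x) = 0.0425 / 0.10325 ≈ 0.412

0.412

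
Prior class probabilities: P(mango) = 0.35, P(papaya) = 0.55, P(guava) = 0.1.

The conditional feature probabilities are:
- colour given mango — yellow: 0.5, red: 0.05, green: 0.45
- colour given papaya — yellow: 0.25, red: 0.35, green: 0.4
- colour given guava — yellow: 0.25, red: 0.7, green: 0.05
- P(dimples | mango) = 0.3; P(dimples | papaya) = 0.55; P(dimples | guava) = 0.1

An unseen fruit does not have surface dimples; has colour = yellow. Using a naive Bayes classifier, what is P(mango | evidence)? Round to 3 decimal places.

mango: 0.35 × 0.5 × (1−0.3) = 0.1225
papaya: 0.55 × 0.25 × (1−0.55) = 0.061875
guava: 0.1 × 0.25 × (1−0.1) = 0.0225
P(mango | x) = 0.1225 / 0.206875 ≈ 0.592

0.592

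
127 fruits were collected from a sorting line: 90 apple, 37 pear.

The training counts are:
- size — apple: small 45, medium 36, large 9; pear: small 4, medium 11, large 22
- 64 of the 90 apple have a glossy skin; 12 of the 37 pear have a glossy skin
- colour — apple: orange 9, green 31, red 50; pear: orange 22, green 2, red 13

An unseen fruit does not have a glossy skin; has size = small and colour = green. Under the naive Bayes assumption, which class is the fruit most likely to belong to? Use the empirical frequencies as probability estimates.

apple: (90/127) × (45/90) × (26/90) × (31/90) ≈ 0.0352581
pear: (37/127) × (4/37) × (25/37) × (2/37) ≈ 0.00115033
Highest score → apple.

apple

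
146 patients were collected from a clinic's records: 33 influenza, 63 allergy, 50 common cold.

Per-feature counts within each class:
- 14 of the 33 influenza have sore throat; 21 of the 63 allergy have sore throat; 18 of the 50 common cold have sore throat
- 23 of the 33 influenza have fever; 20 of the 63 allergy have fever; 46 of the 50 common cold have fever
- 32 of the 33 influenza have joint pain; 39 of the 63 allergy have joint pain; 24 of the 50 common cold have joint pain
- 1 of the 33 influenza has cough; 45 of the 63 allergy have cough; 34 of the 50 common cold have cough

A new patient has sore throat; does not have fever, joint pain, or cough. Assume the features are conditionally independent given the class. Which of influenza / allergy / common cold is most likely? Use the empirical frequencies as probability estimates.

allergy

influenza: (33/146) × (14/33) × (10/33) × (1/33) × (32/33) ≈ 0.000853853
allergy: (63/146) × (21/63) × (43/63) × (24/63) × (18/63) ≈ 0.0106856
common cold: (50/146) × (18/50) × (4/50) × (26/50) × (16/50) ≈ 0.00164121
Highest score → allergy.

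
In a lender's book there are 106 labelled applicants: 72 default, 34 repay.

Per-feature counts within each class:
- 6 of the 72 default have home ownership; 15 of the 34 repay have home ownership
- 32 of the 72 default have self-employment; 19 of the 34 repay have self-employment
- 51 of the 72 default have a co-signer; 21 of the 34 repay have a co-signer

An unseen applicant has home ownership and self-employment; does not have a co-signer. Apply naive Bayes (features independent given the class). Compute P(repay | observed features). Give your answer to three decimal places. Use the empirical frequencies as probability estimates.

default: (72/106) × (6/72) × (32/72) × (21/72) ≈ 0.00733753
repay: (34/106) × (15/34) × (19/34) × (13/34) ≈ 0.030236
P(repay | x) = 0.030236 / 0.03757353 ≈ 0.805

0.805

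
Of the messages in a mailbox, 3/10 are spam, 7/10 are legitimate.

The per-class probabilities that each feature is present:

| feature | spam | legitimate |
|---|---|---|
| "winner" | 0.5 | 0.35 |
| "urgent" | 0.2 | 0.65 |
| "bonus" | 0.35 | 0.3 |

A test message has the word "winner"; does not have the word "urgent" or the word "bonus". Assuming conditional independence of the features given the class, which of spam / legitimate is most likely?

spam: 0.3 × 0.5 × (1−0.2) × (1−0.35) = 0.078
legitimate: 0.7 × 0.35 × (1−0.65) × (1−0.3) = 0.060025
Highest score → spam.

spam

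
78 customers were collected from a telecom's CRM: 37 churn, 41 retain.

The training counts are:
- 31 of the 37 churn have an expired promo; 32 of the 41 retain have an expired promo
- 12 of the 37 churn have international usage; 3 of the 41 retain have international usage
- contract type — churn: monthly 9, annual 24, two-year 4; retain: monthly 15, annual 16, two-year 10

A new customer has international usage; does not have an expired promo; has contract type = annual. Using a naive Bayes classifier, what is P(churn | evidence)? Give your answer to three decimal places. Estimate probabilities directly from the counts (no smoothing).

churn: (37/78) × (6/37) × (12/37) × (24/37) ≈ 0.0161825
retain: (41/78) × (9/41) × (3/41) × (16/41) ≈ 0.00329474
P(churn | x) = 0.0161825 / 0.01947724 ≈ 0.831

0.831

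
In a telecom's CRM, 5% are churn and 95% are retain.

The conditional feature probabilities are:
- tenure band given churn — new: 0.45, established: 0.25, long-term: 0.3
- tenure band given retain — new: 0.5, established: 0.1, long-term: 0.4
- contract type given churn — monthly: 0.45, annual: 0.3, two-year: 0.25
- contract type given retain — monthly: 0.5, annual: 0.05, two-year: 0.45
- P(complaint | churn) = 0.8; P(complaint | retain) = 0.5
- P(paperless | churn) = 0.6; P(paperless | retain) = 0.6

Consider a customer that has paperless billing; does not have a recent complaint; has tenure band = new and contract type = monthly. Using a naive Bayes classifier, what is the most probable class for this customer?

churn: 0.05 × 0.45 × 0.45 × (1−0.8) × 0.6 = 0.001215
retain: 0.95 × 0.5 × 0.5 × (1−0.5) × 0.6 = 0.07125
Highest score → retain.

retain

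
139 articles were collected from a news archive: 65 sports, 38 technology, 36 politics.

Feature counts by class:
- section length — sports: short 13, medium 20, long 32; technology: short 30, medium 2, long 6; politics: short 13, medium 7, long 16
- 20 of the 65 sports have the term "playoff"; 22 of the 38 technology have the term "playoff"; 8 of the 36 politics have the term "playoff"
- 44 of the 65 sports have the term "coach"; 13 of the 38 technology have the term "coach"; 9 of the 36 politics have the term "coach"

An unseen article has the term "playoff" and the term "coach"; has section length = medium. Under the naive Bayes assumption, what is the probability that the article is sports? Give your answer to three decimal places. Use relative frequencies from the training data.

0.841

sports: (65/139) × (20/65) × (20/65) × (44/65) ≈ 0.0299689
technology: (38/139) × (2/38) × (22/38) × (13/38) ≈ 0.0028498
politics: (36/139) × (7/36) × (8/36) × (9/36) ≈ 0.00279776
P(sports | x) = 0.0299689 / 0.03561646 ≈ 0.841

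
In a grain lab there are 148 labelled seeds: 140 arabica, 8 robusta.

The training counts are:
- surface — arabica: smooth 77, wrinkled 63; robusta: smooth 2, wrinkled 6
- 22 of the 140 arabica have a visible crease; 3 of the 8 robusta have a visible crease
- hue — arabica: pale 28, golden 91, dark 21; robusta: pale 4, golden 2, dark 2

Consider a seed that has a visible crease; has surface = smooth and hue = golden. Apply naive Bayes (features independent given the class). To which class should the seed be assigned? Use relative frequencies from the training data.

arabica: (140/148) × (77/140) × (22/140) × (91/140) ≈ 0.0531419
robusta: (8/148) × (2/8) × (3/8) × (2/8) ≈ 0.00126689
Highest score → arabica.

arabica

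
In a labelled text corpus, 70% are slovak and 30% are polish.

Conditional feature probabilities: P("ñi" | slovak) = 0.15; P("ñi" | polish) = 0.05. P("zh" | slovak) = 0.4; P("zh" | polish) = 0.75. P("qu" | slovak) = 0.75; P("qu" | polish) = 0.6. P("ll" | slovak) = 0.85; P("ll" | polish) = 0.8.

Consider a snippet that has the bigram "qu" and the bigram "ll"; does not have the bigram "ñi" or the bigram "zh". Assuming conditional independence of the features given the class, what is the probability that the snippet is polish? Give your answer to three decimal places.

slovak: 0.7 × (1−0.15) × (1−0.4) × 0.75 × 0.85 = 0.2275875
polish: 0.3 × (1−0.05) × (1−0.75) × 0.6 × 0.8 = 0.0342
P(polish | x) = 0.0342 / 0.2617875 ≈ 0.131

0.131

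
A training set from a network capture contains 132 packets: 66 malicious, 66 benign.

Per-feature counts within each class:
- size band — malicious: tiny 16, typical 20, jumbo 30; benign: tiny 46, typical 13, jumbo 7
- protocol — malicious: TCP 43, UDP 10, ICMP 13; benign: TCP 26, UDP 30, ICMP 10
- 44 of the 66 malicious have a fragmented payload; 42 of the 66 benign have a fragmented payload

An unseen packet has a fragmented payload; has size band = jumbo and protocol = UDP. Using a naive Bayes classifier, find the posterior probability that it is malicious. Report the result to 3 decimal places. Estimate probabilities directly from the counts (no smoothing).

malicious: (66/132) × (30/66) × (10/66) × (44/66) ≈ 0.0229568
benign: (66/132) × (7/66) × (30/66) × (42/66) ≈ 0.0153393
P(malicious | x) = 0.0229568 / 0.0382961 ≈ 0.599

0.599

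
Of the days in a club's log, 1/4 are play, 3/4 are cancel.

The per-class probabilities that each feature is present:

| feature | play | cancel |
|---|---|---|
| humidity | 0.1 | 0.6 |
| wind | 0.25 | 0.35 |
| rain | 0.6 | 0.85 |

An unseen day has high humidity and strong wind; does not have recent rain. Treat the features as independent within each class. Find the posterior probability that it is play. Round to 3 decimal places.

play: 0.25 × 0.1 × 0.25 × (1−0.6) = 0.0025
cancel: 0.75 × 0.6 × 0.35 × (1−0.85) = 0.023625
P(play | x) = 0.0025 / 0.026125 ≈ 0.096

0.096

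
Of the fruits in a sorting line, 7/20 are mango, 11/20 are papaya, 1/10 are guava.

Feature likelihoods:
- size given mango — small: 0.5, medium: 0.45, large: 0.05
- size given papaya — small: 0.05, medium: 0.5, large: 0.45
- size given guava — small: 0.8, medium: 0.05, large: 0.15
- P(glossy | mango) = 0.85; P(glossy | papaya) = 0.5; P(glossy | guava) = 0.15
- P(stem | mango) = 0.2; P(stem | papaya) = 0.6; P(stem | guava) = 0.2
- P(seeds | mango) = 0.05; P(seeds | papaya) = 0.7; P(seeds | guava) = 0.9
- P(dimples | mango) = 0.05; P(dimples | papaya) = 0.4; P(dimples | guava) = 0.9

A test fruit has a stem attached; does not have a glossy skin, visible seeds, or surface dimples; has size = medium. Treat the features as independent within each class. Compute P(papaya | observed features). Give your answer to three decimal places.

0.777

mango: 0.35 × 0.45 × (1−0.85) × 0.2 × (1−0.05) × (1−0.05) = 0.0042643125
papaya: 0.55 × 0.5 × (1−0.5) × 0.6 × (1−0.7) × (1−0.4) = 0.01485
guava: 0.1 × 0.05 × (1−0.15) × 0.2 × (1−0.9) × (1−0.9) = 0.0000085
P(papaya | x) = 0.01485 / 0.0191228125 ≈ 0.777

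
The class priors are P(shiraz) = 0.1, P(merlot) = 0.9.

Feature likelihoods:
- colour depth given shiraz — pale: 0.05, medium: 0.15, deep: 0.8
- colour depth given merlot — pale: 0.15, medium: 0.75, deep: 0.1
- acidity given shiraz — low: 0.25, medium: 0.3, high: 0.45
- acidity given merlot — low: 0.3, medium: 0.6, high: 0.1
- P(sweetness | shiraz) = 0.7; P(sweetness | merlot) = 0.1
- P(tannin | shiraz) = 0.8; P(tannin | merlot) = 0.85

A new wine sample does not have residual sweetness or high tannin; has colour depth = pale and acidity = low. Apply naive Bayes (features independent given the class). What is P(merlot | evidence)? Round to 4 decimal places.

shiraz: 0.1 × 0.05 × 0.25 × (1−0.7) × (1−0.8) = 0.000075
merlot: 0.9 × 0.15 × 0.3 × (1−0.1) × (1−0.85) = 0.0054675
P(merlot | x) = 0.0054675 / 0.0055425 ≈ 0.9865

0.9865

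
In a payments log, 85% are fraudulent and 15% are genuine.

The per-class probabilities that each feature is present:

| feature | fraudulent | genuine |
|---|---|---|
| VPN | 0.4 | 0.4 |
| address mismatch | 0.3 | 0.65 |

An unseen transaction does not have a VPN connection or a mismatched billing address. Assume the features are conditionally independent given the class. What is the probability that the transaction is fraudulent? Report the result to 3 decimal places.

fraudulent: 0.85 × (1−0.4) × (1−0.3) = 0.357
genuine: 0.15 × (1−0.4) × (1−0.65) = 0.0315
P(fraudulent | x) = 0.357 / 0.3885 ≈ 0.919

0.919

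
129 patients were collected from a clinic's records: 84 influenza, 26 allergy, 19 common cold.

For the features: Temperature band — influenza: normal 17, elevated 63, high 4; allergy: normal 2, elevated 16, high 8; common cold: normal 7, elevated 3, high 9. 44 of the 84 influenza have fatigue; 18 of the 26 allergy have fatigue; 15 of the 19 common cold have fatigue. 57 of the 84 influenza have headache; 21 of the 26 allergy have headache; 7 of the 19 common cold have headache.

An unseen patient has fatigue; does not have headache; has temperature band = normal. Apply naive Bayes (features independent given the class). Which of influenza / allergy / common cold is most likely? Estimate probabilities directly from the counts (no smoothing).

influenza: (84/129) × (17/84) × (44/84) × (27/84) ≈ 0.0221879
allergy: (26/129) × (2/26) × (18/26) × (5/26) ≈ 0.00206413
common cold: (19/129) × (7/19) × (15/19) × (12/19) ≈ 0.0270566
Highest score → common cold.

common cold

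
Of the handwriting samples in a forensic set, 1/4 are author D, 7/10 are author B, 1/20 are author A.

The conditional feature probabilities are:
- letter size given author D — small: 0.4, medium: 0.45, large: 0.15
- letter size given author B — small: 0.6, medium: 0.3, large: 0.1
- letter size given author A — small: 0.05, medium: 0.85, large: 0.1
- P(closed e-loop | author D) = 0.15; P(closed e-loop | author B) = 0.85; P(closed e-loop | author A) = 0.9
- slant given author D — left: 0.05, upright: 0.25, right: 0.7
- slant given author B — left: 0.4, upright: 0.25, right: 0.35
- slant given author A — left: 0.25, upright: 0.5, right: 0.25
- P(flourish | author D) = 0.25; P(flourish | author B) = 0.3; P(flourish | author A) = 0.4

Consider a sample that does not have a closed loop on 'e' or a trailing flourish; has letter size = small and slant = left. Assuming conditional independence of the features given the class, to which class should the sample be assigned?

author D: 0.25 × 0.4 × (1−0.15) × 0.05 × (1−0.25) = 0.0031875
author B: 0.7 × 0.6 × (1−0.85) × 0.4 × (1−0.3) = 0.01764
author A: 0.05 × 0.05 × (1−0.9) × 0.25 × (1−0.4) = 0.0000375
Highest score → author B.

author B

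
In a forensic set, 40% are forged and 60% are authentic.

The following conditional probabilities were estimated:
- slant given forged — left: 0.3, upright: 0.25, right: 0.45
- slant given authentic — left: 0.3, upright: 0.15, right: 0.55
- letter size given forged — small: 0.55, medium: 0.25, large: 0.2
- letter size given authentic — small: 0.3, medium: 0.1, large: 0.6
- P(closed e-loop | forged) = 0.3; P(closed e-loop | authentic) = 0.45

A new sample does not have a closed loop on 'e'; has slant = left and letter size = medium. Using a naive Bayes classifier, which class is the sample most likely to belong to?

forged

forged: 0.4 × 0.3 × 0.25 × (1−0.3) = 0.021
authentic: 0.6 × 0.3 × 0.1 × (1−0.45) = 0.0099
Highest score → forged.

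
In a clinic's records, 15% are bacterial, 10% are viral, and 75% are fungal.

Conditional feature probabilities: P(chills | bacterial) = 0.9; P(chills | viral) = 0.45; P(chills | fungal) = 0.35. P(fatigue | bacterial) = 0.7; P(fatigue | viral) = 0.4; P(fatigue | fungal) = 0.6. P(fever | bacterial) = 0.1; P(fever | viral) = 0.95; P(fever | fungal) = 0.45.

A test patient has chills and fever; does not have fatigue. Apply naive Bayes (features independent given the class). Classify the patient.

fungal

bacterial: 0.15 × 0.9 × (1−0.7) × 0.1 = 0.00405
viral: 0.1 × 0.45 × (1−0.4) × 0.95 = 0.02565
fungal: 0.75 × 0.35 × (1−0.6) × 0.45 = 0.04725
Highest score → fungal.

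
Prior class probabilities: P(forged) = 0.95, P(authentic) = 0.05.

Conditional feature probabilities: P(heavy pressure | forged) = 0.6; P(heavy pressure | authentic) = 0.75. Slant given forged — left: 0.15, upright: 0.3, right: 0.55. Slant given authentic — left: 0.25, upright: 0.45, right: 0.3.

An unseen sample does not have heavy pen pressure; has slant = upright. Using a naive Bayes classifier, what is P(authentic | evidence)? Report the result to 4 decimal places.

forged: 0.95 × (1−0.6) × 0.3 = 0.114
authentic: 0.05 × (1−0.75) × 0.45 = 0.005625
P(authentic | x) = 0.005625 / 0.119625 ≈ 0.0470

0.0470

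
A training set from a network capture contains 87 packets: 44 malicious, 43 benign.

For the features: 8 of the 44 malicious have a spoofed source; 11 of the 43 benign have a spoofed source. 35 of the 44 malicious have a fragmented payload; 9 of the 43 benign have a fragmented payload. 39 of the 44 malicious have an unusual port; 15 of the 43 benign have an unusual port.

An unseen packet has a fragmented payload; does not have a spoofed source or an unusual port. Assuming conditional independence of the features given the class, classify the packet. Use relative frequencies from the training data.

malicious: (44/87) × (36/44) × (35/44) × (5/44) ≈ 0.0374038
benign: (43/87) × (32/43) × (9/43) × (28/43) ≈ 0.0501296
Highest score → benign.

benign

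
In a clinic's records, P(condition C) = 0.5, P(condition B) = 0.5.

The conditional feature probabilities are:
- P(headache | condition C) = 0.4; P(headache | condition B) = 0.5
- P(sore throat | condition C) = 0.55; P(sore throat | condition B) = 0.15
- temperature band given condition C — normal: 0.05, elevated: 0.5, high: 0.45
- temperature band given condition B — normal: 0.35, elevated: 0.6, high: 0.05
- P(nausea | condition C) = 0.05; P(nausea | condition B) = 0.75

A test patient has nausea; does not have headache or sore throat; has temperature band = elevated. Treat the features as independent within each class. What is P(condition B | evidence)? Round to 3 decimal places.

0.966

condition C: 0.5 × (1−0.4) × (1−0.55) × 0.5 × 0.05 = 0.003375
condition B: 0.5 × (1−0.5) × (1−0.15) × 0.6 × 0.75 = 0.095625
P(condition B | x) = 0.095625 / 0.099 ≈ 0.966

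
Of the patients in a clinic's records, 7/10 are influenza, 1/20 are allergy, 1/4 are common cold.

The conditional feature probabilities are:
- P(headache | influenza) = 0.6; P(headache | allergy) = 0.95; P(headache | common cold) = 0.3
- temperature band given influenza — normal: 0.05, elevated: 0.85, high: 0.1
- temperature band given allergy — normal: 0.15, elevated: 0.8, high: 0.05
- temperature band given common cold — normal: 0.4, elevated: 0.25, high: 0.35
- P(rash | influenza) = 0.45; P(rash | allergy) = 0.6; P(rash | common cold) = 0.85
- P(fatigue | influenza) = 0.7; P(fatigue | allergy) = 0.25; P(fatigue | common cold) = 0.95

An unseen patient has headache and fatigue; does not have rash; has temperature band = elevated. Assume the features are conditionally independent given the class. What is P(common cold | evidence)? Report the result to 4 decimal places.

0.0186

influenza: 0.7 × 0.6 × 0.85 × (1−0.45) × 0.7 = 0.137445
allergy: 0.05 × 0.95 × 0.8 × (1−0.6) × 0.25 = 0.0038
common cold: 0.25 × 0.3 × 0.25 × (1−0.85) × 0.95 = 0.002671875
P(common cold | x) = 0.002671875 / 0.143916875 ≈ 0.0186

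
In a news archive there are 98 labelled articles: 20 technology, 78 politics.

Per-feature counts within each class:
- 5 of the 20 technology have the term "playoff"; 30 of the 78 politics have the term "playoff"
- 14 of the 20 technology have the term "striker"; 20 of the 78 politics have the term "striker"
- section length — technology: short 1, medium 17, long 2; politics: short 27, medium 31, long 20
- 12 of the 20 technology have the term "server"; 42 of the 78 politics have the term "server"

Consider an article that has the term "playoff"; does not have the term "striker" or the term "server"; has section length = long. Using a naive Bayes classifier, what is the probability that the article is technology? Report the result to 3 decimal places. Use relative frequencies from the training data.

technology: (20/98) × (5/20) × (6/20) × (2/20) × (8/20) ≈ 0.000612245
politics: (78/98) × (30/78) × (58/78) × (20/78) × (36/78) ≈ 0.0269384
P(technology | x) = 0.000612245 / 0.027550645 ≈ 0.022

0.022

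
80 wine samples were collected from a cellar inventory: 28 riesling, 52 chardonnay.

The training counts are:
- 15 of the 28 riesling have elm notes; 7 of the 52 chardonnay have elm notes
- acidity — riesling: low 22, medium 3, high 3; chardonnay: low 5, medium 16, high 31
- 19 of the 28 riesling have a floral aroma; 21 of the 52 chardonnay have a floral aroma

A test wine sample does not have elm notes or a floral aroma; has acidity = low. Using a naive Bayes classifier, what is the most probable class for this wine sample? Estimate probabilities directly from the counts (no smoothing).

riesling

riesling: (28/80) × (13/28) × (22/28) × (9/28) ≈ 0.0410395
chardonnay: (52/80) × (45/52) × (5/52) × (31/52) ≈ 0.0322439
Highest score → riesling.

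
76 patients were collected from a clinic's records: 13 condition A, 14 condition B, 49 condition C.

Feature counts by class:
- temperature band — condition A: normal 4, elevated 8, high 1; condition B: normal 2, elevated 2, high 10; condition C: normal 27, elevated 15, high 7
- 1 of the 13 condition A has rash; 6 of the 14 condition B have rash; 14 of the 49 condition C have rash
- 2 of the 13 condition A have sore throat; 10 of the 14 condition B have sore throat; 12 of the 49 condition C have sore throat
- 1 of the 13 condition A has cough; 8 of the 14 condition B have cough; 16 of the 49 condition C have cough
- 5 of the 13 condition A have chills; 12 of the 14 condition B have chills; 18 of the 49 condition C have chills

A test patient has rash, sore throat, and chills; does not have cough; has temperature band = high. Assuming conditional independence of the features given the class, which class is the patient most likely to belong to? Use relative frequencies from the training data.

condition B

condition A: (13/76) × (1/13) × (1/13) × (2/13) × (12/13) × (5/13) ≈ 0.0000552833
condition B: (14/76) × (10/14) × (6/14) × (10/14) × (6/14) × (12/14) ≈ 0.0147965
condition C: (49/76) × (7/49) × (14/49) × (12/49) × (33/49) × (18/49) ≈ 0.00159439
Highest score → condition B.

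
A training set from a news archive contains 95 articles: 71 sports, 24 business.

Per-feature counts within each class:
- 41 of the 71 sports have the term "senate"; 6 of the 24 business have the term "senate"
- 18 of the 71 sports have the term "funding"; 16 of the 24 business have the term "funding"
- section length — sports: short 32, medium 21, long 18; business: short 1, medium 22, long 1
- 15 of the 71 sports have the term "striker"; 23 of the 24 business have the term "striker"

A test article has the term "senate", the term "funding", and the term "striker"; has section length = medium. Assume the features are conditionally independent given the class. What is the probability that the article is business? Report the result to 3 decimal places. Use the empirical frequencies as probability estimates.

0.844

sports: (71/95) × (41/71) × (18/71) × (21/71) × (15/71) ≈ 0.00683704
business: (24/95) × (6/24) × (16/24) × (22/24) × (23/24) ≈ 0.0369883
P(business | x) = 0.0369883 / 0.04382534 ≈ 0.844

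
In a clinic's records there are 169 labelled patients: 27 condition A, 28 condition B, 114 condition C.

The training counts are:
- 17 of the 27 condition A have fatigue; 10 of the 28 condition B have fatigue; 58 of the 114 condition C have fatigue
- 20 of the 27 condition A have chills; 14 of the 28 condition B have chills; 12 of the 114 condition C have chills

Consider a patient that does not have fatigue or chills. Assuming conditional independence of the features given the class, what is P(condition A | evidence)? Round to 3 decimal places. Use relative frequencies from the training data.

0.042

condition A: (27/169) × (10/27) × (7/27) ≈ 0.0153408
condition B: (28/169) × (18/28) × (14/28) ≈ 0.0532544
condition C: (114/169) × (56/114) × (102/114) ≈ 0.296481
P(condition A | x) = 0.0153408 / 0.3650762 ≈ 0.042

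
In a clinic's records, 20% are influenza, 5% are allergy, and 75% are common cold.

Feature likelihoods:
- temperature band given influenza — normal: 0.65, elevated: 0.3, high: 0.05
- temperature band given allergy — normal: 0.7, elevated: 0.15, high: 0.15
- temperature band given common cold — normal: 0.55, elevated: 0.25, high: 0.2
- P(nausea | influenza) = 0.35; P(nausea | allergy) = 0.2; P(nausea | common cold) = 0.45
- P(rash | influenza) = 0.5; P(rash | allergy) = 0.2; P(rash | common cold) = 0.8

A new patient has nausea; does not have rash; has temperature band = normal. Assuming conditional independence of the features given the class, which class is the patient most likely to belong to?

common cold

influenza: 0.2 × 0.65 × 0.35 × (1−0.5) = 0.02275
allergy: 0.05 × 0.7 × 0.2 × (1−0.2) = 0.0056
common cold: 0.75 × 0.55 × 0.45 × (1−0.8) = 0.037125
Highest score → common cold.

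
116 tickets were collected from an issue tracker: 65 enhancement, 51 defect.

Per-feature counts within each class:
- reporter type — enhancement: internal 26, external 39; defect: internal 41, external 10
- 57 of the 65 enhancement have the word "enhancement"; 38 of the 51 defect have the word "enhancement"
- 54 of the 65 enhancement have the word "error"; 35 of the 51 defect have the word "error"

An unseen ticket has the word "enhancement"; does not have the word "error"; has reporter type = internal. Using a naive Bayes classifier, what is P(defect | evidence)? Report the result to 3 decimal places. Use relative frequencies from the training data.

0.713

enhancement: (65/116) × (26/65) × (57/65) × (11/65) ≈ 0.0332626
defect: (51/116) × (41/51) × (38/51) × (16/51) ≈ 0.0826207
P(defect | x) = 0.0826207 / 0.1158833 ≈ 0.713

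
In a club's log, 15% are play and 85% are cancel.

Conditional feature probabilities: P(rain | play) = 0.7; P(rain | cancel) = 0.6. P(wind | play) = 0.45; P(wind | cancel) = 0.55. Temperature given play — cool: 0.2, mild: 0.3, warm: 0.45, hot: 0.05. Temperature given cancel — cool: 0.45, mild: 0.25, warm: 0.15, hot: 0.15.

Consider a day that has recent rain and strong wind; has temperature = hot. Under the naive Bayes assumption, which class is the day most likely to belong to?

cancel

play: 0.15 × 0.7 × 0.45 × 0.05 = 0.0023625
cancel: 0.85 × 0.6 × 0.55 × 0.15 = 0.042075
Highest score → cancel.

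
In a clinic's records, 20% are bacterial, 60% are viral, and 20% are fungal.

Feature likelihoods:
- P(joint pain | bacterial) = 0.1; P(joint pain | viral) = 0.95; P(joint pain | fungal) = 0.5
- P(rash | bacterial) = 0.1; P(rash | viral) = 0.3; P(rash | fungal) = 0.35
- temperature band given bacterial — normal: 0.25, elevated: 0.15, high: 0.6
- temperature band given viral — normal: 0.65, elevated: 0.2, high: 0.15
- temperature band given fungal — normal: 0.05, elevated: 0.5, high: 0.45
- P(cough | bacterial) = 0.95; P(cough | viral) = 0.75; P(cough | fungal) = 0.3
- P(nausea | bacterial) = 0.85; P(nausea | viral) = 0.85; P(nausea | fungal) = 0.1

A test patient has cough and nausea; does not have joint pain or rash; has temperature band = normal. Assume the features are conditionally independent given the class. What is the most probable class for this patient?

bacterial

bacterial: 0.2 × (1−0.1) × (1−0.1) × 0.25 × 0.95 × 0.85 = 0.03270375
viral: 0.6 × (1−0.95) × (1−0.3) × 0.65 × 0.75 × 0.85 = 0.008701875
fungal: 0.2 × (1−0.5) × (1−0.35) × 0.05 × 0.3 × 0.1 = 0.0000975
Highest score → bacterial.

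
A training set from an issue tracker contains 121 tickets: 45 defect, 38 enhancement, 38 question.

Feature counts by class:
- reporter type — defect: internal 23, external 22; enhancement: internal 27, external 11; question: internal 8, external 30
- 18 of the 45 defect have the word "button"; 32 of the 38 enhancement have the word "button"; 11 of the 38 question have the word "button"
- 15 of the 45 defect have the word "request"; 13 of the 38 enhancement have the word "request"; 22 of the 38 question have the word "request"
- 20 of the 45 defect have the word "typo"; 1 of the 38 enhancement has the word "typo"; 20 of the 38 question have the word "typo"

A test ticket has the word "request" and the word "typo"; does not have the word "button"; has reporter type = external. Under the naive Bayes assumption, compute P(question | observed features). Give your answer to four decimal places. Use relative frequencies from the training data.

0.7672

defect: (45/121) × (22/45) × (27/45) × (15/45) × (20/45) ≈ 0.0161616
enhancement: (38/121) × (11/38) × (6/38) × (13/38) × (1/38) ≈ 0.000129226
question: (38/121) × (30/38) × (27/38) × (22/38) × (20/38) ≈ 0.0536786
P(question | x) = 0.0536786 / 0.069969426 ≈ 0.7672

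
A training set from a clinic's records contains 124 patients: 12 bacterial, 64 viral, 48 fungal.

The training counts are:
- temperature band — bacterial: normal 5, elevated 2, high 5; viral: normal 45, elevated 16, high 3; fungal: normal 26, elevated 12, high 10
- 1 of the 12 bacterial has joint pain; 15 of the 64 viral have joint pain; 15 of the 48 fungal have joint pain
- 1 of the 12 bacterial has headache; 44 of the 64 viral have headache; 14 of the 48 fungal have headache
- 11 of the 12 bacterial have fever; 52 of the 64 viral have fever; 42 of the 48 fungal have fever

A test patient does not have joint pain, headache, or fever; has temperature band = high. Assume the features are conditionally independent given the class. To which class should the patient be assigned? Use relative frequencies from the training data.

bacterial: (12/124) × (5/12) × (11/12) × (11/12) × (1/12) ≈ 0.00282351
viral: (64/124) × (3/64) × (49/64) × (20/64) × (12/64) ≈ 0.00108534
fungal: (48/124) × (10/48) × (33/48) × (34/48) × (6/48) ≈ 0.00490906
Highest score → fungal.

fungal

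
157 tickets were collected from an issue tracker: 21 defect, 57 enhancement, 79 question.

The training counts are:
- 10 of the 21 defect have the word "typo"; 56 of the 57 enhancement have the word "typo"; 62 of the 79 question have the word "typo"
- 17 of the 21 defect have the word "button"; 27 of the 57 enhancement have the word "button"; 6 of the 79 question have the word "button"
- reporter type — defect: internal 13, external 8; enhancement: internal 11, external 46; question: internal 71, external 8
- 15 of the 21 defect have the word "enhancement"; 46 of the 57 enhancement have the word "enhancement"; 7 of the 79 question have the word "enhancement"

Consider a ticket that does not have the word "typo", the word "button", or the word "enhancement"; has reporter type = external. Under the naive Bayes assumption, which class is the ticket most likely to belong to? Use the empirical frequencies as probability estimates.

defect: (21/157) × (11/21) × (4/21) × (8/21) × (6/21) ≈ 0.00145257
enhancement: (57/157) × (1/57) × (30/57) × (46/57) × (11/57) ≈ 0.000522093
question: (79/157) × (17/79) × (73/79) × (8/79) × (72/79) ≈ 0.0092345
Highest score → question.

question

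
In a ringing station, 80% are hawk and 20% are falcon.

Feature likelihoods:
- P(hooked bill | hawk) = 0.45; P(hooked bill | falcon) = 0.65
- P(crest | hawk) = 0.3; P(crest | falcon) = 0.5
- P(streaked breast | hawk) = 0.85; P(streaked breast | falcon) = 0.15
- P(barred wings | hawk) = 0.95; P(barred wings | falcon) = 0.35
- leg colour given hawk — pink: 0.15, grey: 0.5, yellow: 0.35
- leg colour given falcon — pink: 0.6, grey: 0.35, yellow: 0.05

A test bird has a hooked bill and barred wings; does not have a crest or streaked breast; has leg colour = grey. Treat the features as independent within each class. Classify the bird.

hawk

hawk: 0.8 × 0.45 × (1−0.3) × (1−0.85) × 0.95 × 0.5 = 0.017955
falcon: 0.2 × 0.65 × (1−0.5) × (1−0.15) × 0.35 × 0.35 = 0.006768125
Highest score → hawk.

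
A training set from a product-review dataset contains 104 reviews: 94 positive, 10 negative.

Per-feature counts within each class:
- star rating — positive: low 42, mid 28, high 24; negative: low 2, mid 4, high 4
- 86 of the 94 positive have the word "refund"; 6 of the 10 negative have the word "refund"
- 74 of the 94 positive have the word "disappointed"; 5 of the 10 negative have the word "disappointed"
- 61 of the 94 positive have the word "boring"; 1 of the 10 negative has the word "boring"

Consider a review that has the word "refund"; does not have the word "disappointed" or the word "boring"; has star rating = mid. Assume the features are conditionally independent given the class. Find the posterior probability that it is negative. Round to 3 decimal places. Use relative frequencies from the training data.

0.361

positive: (94/104) × (28/94) × (86/94) × (20/94) × (33/94) ≈ 0.0183985
negative: (10/104) × (4/10) × (6/10) × (5/10) × (9/10) ≈ 0.0103846
P(negative | x) = 0.0103846 / 0.0287831 ≈ 0.361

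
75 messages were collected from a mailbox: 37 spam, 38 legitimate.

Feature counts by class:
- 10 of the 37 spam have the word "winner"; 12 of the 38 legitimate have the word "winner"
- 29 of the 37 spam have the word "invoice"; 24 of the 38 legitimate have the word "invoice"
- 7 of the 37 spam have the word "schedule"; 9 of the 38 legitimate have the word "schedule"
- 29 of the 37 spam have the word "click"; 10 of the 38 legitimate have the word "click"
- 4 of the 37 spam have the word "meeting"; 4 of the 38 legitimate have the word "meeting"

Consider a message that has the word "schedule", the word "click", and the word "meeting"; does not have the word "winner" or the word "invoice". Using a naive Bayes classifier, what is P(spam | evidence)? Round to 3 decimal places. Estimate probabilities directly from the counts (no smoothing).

0.598

spam: (37/75) × (27/37) × (8/37) × (7/37) × (29/37) × (4/37) ≈ 0.00124779
legitimate: (38/75) × (26/38) × (14/38) × (9/38) × (10/38) × (4/38) ≈ 0.000837931
P(spam | x) = 0.00124779 / 0.002085721 ≈ 0.598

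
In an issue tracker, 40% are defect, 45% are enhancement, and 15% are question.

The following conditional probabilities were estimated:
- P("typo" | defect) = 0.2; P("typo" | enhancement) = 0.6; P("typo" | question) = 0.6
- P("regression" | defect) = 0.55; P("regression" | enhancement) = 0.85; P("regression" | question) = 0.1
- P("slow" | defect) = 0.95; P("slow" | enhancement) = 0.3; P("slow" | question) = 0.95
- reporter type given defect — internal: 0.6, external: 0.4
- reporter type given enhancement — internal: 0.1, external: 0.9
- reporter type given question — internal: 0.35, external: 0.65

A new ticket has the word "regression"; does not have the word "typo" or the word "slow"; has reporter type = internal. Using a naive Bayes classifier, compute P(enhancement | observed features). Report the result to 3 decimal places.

defect: 0.4 × (1−0.2) × 0.55 × (1−0.95) × 0.6 = 0.00528
enhancement: 0.45 × (1−0.6) × 0.85 × (1−0.3) × 0.1 = 0.01071
question: 0.15 × (1−0.6) × 0.1 × (1−0.95) × 0.35 = 0.000105
P(enhancement | x) = 0.01071 / 0.016095 ≈ 0.665

0.665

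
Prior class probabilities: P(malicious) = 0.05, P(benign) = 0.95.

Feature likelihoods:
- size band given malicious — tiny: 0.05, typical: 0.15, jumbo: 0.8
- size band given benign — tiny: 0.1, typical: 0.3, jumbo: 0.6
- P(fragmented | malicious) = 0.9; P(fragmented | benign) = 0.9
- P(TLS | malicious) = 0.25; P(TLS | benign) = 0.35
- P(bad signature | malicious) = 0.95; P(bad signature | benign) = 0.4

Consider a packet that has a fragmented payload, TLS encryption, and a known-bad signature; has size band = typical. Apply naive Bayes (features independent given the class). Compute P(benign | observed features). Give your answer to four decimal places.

malicious: 0.05 × 0.15 × 0.9 × 0.25 × 0.95 = 0.001603125
benign: 0.95 × 0.3 × 0.9 × 0.35 × 0.4 = 0.03591
P(benign | x) = 0.03591 / 0.037513125 ≈ 0.9573

0.9573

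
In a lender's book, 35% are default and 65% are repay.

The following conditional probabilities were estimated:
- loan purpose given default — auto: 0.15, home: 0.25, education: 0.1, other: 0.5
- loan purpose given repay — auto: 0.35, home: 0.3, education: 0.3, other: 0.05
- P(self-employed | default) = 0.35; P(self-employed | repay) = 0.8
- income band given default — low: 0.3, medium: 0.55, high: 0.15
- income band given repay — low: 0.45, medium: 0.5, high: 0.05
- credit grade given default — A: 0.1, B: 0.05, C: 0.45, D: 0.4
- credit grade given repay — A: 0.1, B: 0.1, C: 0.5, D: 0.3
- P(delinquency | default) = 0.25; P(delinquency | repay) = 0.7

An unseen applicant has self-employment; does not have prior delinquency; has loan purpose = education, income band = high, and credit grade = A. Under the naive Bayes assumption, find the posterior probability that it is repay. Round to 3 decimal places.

default: 0.35 × 0.1 × 0.35 × 0.15 × 0.1 × (1−0.25) = 0.0001378125
repay: 0.65 × 0.3 × 0.8 × 0.05 × 0.1 × (1−0.7) = 0.000234
P(repay | x) = 0.000234 / 0.0003718125 ≈ 0.629

0.629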